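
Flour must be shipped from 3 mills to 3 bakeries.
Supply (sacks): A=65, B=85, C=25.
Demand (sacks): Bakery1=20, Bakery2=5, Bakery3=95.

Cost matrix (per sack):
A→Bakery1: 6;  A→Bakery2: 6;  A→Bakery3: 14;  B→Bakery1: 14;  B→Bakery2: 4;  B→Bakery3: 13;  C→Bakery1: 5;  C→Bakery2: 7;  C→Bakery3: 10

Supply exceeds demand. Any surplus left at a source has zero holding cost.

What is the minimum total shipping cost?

1300

An optimal shipping plan:
  A→Bakery1: 20 sacks
  B→Bakery2: 5 sacks
  B→Bakery3: 70 sacks
  C→Bakery3: 25 sacks
Total cost = 1300.
(Supply check: A ships 20; B ships 75; C ships 25.)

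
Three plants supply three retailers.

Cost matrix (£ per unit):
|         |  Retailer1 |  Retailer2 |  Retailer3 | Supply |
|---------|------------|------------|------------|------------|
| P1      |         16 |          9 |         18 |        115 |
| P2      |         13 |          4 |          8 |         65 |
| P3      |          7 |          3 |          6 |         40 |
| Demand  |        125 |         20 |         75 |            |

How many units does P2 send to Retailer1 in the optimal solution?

Optimal shipments:
  P1–Retailer1: 95 units
  P1–Retailer2: 20 units
  P2–Retailer3: 65 units
  P3–Retailer1: 30 units
  P3–Retailer3: 10 units
Total cost = £2490.
The route P2→Retailer1 is not used.

0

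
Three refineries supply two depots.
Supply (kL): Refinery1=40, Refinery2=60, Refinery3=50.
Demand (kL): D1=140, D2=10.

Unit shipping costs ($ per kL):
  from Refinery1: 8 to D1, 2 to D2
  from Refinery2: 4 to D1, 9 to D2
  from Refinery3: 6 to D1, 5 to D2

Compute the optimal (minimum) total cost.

800

Optimal allocation:
  Refinery1->D1: 30 × $8 = $240
  Refinery1->D2: 10 × $2 = $20
  Refinery2->D1: 60 × $4 = $240
  Refinery3->D1: 50 × $6 = $300
Total = 240 + 20 + 240 + 300 = $800.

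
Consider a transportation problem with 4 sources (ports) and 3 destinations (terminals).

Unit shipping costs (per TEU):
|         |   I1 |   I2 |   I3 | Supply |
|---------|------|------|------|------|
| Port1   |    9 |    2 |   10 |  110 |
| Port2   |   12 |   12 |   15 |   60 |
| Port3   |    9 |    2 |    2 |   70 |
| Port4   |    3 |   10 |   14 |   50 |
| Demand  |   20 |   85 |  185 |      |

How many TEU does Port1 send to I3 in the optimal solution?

Optimal shipments:
  Port1–I2: 85 × 2 = 170
  Port1–I3: 25 × 10 = 250
  Port2–I3: 60 × 15 = 900
  Port3–I3: 70 × 2 = 140
  Port4–I1: 20 × 3 = 60
  Port4–I3: 30 × 14 = 420
Total cost = 1940.
So Port1→I3 carries 25 TEU.

25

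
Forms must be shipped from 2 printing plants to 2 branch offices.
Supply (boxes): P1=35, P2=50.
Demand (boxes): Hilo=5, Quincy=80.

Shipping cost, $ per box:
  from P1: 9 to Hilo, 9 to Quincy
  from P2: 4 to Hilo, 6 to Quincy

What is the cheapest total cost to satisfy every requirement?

605

A cheapest plan:
  P1 to Quincy: 35 × $9 = $315
  P2 to Hilo: 5 × $4 = $20
  P2 to Quincy: 45 × $6 = $270
Total = 315 + 20 + 270 = $605.
(Supply check: P1 ships 35; P2 ships 50.)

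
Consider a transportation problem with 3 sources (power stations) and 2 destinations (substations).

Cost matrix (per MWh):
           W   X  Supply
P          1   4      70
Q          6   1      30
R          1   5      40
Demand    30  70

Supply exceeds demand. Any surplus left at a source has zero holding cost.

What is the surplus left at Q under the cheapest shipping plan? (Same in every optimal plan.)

0

An optimal plan:
  P->X: 40 × 4 = 160
  Q->X: 30 × 1 = 30
  R->W: 30 × 1 = 30
Total cost = 220.
Q ships 30 of its 30, leaving 0.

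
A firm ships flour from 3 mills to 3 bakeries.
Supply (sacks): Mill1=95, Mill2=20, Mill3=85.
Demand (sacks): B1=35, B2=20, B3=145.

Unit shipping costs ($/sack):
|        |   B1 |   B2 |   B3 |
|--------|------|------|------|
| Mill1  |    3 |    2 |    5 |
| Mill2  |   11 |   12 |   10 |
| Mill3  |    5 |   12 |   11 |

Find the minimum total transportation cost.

1340

One minimum-cost allocation:
  Mill1→B2: 20 × $2 = $40
  Mill1→B3: 75 × $5 = $375
  Mill2→B3: 20 × $10 = $200
  Mill3→B1: 35 × $5 = $175
  Mill3→B3: 50 × $11 = $550
Total = 40 + 375 + 200 + 175 + 550 = $1340.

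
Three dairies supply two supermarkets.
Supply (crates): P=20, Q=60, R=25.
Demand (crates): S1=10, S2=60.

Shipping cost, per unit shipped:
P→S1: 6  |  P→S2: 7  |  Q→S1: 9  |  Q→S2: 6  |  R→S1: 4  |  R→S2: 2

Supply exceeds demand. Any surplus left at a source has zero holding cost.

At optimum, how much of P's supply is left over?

10

An optimal plan:
  P->S1: 10 × 6 = 60
  Q->S2: 35 × 6 = 210
  R->S2: 25 × 2 = 50
Total cost = 320.
P ships 10 of its 20, leaving 10.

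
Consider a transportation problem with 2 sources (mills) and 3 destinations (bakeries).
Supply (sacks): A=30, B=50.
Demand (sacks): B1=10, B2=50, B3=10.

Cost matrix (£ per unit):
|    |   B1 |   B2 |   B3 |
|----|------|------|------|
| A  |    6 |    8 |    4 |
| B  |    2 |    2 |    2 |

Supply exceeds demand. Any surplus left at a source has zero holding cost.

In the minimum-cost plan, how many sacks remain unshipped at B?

An optimal plan:
  A–B1: 10 sacks
  A–B3: 10 sacks
  B–B2: 50 sacks
Total cost = £200.
B ships 50 of its 50, leaving 0.

0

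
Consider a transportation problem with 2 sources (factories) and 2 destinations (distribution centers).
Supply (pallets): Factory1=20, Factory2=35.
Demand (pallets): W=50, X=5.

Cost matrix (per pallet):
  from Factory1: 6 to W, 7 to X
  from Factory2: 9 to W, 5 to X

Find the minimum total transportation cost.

A cheapest plan:
  Factory1→W: 20 × 6 = 120
  Factory2→W: 30 × 9 = 270
  Factory2→X: 5 × 5 = 25
Total = 120 + 270 + 25 = 415.
(Supply check: Factory1 ships 20; Factory2 ships 35.)

415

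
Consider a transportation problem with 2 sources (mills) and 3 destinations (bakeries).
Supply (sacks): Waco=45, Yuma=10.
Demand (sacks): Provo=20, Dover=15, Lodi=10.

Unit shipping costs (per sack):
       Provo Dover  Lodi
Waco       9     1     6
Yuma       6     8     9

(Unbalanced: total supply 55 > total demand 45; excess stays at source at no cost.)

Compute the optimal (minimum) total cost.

225

Optimal allocation:
  Waco→Provo: 10 × 9 = 90
  Waco→Dover: 15 × 1 = 15
  Waco→Lodi: 10 × 6 = 60
  Yuma→Provo: 10 × 6 = 60
Total = 90 + 15 + 60 + 60 = 225.
(Supply check: Waco ships 35; Yuma ships 10.)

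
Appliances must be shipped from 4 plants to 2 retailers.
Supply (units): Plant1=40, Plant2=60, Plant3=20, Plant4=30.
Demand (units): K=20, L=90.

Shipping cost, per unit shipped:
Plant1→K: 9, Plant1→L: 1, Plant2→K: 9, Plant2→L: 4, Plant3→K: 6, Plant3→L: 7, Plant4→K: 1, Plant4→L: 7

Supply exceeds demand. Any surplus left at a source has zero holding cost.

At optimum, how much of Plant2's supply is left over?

10

An optimal plan:
  Plant1–L: 40 units
  Plant2–L: 50 units
  Plant4–K: 20 units
Total cost = 260.
Plant2 ships 50 of its 60, leaving 10.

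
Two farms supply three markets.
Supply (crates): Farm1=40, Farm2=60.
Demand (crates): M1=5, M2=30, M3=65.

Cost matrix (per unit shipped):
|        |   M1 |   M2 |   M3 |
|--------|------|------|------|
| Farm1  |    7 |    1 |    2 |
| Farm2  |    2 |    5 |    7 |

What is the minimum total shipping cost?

One minimum-cost allocation:
  Farm1 to M3: 40 × 2 = 80
  Farm2 to M1: 5 × 2 = 10
  Farm2 to M2: 30 × 5 = 150
  Farm2 to M3: 25 × 7 = 175
Total = 80 + 10 + 150 + 175 = 415.
(Supply check: Farm1 ships 40; Farm2 ships 60.)

415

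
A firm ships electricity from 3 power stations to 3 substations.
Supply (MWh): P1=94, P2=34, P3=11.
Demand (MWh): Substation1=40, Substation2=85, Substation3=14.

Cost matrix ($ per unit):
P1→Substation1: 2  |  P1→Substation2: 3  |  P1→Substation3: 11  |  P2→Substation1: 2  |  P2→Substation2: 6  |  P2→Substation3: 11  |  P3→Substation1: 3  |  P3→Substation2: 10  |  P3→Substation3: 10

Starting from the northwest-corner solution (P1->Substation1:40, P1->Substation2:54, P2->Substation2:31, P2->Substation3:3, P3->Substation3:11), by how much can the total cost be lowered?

93

Current plan cost = 40·2 + 54·3 + 31·6 + 3·11 + 11·10 = $571.
Optimal plan:
  P1->Substation1: 6 × $2 = $12
  P1->Substation2: 85 × $3 = $255
  P1->Substation3: 3 × $11 = $33
  P2->Substation1: 34 × $2 = $68
  P3->Substation3: 11 × $10 = $110
Optimal cost = $478.
Saving = 571 − 478 = $93.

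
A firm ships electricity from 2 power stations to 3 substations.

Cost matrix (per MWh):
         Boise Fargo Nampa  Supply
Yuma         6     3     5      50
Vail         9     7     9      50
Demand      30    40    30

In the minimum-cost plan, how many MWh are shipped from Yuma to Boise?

0

Solving gives:
  Yuma to Fargo: 40 MWh
  Yuma to Nampa: 10 MWh
  Vail to Boise: 30 MWh
  Vail to Nampa: 20 MWh
Total cost = 620.
The route Yuma→Boise is not used.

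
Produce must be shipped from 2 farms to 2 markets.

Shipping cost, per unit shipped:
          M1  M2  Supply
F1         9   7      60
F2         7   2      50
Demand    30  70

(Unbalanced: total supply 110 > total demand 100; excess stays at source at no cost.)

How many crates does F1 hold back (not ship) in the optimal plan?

An optimal plan:
  F1→M1: 30 × 9 = 270
  F1→M2: 20 × 7 = 140
  F2→M2: 50 × 2 = 100
Total cost = 510.
F1 ships 50 of its 60, leaving 10.

10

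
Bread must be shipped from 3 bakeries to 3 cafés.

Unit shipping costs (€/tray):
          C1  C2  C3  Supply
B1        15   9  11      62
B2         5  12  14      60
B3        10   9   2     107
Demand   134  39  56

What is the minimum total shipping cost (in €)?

1618

An optimal shipping plan:
  B1→C1: 23 trays
  B1→C2: 39 trays
  B2→C1: 60 trays
  B3→C1: 51 trays
  B3→C3: 56 trays
Total cost = €1618.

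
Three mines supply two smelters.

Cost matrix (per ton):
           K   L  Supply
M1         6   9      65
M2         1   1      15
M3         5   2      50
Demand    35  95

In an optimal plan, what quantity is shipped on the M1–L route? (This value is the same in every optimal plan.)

30

Optimal shipments:
  M1→K: 35 × 6 = 210
  M1→L: 30 × 9 = 270
  M2→L: 15 × 1 = 15
  M3→L: 50 × 2 = 100
Total cost = 595.
So M1→L carries 30 tons.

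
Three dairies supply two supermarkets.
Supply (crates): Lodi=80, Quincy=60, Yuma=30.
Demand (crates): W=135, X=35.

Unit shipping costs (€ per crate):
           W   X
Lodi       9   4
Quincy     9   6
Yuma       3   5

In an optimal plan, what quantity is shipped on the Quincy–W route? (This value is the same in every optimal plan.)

The minimum-cost plan:
  Lodi to W: 45 × €9 = €405
  Lodi to X: 35 × €4 = €140
  Quincy to W: 60 × €9 = €540
  Yuma to W: 30 × €3 = €90
Total cost = €1175.
So Quincy→W carries 60 crates.

60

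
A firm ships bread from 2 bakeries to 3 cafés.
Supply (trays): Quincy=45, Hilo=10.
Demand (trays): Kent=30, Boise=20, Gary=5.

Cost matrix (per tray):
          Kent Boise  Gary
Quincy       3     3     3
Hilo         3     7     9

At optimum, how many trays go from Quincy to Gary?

Optimal shipments:
  Quincy->Kent: 20 × 3 = 60
  Quincy->Boise: 20 × 3 = 60
  Quincy->Gary: 5 × 3 = 15
  Hilo->Kent: 10 × 3 = 30
Total cost = 165.
So Quincy→Gary carries 5 trays.

5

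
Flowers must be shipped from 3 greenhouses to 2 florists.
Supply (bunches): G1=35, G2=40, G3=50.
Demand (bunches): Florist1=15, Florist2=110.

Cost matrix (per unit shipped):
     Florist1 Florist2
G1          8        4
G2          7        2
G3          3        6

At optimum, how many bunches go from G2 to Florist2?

Solving gives:
  G1->Florist2: 35 bunches
  G2->Florist2: 40 bunches
  G3->Florist1: 15 bunches
  G3->Florist2: 35 bunches
Total cost = 475.
So G2→Florist2 carries 40 bunches.

40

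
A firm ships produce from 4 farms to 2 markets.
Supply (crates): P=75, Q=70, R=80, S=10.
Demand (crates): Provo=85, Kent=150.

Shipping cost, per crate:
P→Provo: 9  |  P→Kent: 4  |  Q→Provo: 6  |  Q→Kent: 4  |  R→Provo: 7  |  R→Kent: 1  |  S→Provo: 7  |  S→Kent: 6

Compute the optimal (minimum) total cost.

Optimal allocation:
  P to Provo: 5 × 9 = 45
  P to Kent: 70 × 4 = 280
  Q to Provo: 70 × 6 = 420
  R to Kent: 80 × 1 = 80
  S to Provo: 10 × 7 = 70
Total = 45 + 280 + 420 + 80 + 70 = 895.

895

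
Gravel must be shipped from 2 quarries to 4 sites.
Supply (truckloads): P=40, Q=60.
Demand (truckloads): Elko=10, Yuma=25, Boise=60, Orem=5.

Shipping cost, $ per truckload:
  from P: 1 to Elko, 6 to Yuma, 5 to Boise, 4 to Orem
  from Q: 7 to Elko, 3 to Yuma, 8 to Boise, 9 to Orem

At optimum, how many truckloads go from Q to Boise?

The minimum-cost plan:
  P to Elko: 10 truckloads
  P to Boise: 25 truckloads
  P to Orem: 5 truckloads
  Q to Yuma: 25 truckloads
  Q to Boise: 35 truckloads
Total cost = $510.
So Q→Boise carries 35 truckloads.

35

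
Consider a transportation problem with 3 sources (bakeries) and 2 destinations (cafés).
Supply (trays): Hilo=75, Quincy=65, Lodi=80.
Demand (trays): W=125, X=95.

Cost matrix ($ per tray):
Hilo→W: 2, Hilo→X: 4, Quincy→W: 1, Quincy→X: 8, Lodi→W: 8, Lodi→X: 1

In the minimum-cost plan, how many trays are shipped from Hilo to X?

Solving gives:
  Hilo–W: 60 trays
  Hilo–X: 15 trays
  Quincy–W: 65 trays
  Lodi–X: 80 trays
Total cost = $325.
So Hilo→X carries 15 trays.

15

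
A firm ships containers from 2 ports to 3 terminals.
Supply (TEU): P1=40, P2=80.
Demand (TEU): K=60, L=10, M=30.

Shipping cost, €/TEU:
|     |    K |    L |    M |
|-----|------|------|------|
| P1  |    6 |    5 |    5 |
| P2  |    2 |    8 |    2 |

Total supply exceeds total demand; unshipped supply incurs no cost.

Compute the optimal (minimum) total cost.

260

Optimal allocation:
  P1–L: 10 TEU
  P1–M: 10 TEU
  P2–K: 60 TEU
  P2–M: 20 TEU
Total cost = €260.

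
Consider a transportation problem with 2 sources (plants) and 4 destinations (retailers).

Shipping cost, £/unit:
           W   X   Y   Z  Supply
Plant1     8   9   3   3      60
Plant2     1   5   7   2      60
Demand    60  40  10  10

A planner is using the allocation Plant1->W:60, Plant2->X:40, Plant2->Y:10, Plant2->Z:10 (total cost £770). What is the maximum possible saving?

290

Current plan cost = 60·8 + 40·5 + 10·7 + 10·2 = £770.
Optimal plan:
  Plant1→X: 40 × £9 = £360
  Plant1→Y: 10 × £3 = £30
  Plant1→Z: 10 × £3 = £30
  Plant2→W: 60 × £1 = £60
Optimal cost = £480.
Saving = 770 − 480 = £290.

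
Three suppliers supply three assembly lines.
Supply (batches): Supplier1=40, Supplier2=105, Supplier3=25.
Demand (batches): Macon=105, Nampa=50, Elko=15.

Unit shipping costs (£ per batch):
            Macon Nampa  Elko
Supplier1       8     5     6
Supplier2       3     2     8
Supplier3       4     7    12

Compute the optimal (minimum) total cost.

605

Optimal allocation:
  Supplier1–Nampa: 25 × £5 = £125
  Supplier1–Elko: 15 × £6 = £90
  Supplier2–Macon: 80 × £3 = £240
  Supplier2–Nampa: 25 × £2 = £50
  Supplier3–Macon: 25 × £4 = £100
Total = 125 + 90 + 240 + 50 + 100 = £605.
(Supply check: Supplier1 ships 40; Supplier2 ships 105; Supplier3 ships 25.)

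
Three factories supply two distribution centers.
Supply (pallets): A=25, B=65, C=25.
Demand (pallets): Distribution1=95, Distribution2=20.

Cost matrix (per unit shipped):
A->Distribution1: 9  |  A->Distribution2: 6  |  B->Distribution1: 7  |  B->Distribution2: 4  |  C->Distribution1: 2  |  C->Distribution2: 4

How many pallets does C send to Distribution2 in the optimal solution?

0

The minimum-cost plan:
  A–Distribution1: 5 × 9 = 45
  A–Distribution2: 20 × 6 = 120
  B–Distribution1: 65 × 7 = 455
  C–Distribution1: 25 × 2 = 50
Total cost = 670.
The route C→Distribution2 is not used.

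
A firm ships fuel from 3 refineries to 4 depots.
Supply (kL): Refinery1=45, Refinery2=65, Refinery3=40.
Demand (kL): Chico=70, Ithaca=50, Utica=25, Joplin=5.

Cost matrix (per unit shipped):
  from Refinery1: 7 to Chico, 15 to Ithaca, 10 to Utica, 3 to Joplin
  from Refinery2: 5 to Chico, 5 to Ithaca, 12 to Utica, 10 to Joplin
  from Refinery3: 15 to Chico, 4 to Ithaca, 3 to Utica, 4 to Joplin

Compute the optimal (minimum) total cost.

A cheapest plan:
  Refinery1->Chico: 40 kL
  Refinery1->Joplin: 5 kL
  Refinery2->Chico: 30 kL
  Refinery2->Ithaca: 35 kL
  Refinery3->Ithaca: 15 kL
  Refinery3->Utica: 25 kL
Total cost = 755.

755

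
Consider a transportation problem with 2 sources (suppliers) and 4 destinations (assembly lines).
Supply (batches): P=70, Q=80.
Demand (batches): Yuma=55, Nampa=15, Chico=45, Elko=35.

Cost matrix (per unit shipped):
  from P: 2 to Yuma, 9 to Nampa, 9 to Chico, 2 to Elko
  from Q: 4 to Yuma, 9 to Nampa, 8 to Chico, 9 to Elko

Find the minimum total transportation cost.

Optimal allocation:
  P->Yuma: 35 batches
  P->Elko: 35 batches
  Q->Yuma: 20 batches
  Q->Nampa: 15 batches
  Q->Chico: 45 batches
Total cost = 715.

715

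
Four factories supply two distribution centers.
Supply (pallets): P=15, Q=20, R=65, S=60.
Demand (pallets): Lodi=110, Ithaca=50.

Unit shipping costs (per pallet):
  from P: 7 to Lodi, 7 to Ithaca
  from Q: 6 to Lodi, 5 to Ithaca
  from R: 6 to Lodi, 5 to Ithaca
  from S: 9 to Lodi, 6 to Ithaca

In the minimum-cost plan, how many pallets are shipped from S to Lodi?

Optimal shipments:
  P–Lodi: 15 pallets
  Q–Lodi: 20 pallets
  R–Lodi: 65 pallets
  S–Lodi: 10 pallets
  S–Ithaca: 50 pallets
Total cost = 1005.
So S→Lodi carries 10 pallets.

10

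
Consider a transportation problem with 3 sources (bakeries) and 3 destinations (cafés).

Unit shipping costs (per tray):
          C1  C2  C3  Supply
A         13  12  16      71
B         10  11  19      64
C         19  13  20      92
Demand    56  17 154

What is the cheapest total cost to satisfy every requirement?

3561

Optimal allocation:
  A–C3: 71 × 16 = 1136
  B–C1: 56 × 10 = 560
  B–C2: 8 × 11 = 88
  C–C2: 9 × 13 = 117
  C–C3: 83 × 20 = 1660
Total = 1136 + 560 + 88 + 117 + 1660 = 3561.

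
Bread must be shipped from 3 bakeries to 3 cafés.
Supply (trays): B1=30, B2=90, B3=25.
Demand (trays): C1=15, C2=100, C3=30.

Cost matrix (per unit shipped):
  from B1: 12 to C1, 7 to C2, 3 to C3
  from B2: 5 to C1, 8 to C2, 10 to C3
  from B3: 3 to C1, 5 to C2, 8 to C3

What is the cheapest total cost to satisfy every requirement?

890

Optimal allocation:
  B1->C3: 30 trays
  B2->C1: 15 trays
  B2->C2: 75 trays
  B3->C2: 25 trays
Total cost = 890.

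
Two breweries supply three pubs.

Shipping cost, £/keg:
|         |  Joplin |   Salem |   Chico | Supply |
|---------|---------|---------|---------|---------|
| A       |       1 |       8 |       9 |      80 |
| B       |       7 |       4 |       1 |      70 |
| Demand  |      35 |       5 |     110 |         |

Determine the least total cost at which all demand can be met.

Optimal allocation:
  A->Joplin: 35 × £1 = £35
  A->Salem: 5 × £8 = £40
  A->Chico: 40 × £9 = £360
  B->Chico: 70 × £1 = £70
Total = 35 + 40 + 360 + 70 = £505.
(Supply check: A ships 80; B ships 70.)

505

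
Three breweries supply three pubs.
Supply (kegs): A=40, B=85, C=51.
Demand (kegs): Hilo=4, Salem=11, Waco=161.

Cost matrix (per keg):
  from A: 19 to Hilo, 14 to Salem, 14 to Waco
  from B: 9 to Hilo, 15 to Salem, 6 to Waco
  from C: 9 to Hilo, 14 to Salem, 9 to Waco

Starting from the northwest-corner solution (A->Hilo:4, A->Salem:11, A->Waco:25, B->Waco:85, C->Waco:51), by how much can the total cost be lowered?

20

Current plan cost = 4·19 + 11·14 + 25·14 + 85·6 + 51·9 = 1549.
Optimal plan:
  A–Salem: 11 × 14 = 154
  A–Waco: 29 × 14 = 406
  B–Waco: 85 × 6 = 510
  C–Hilo: 4 × 9 = 36
  C–Waco: 47 × 9 = 423
Optimal cost = 1529.
Saving = 1549 − 1529 = 20.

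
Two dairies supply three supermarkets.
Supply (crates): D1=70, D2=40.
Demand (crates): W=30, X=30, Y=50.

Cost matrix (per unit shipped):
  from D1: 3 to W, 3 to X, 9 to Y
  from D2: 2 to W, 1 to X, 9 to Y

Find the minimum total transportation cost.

560

An optimal shipping plan:
  D1→W: 20 × 3 = 60
  D1→Y: 50 × 9 = 450
  D2→W: 10 × 2 = 20
  D2→X: 30 × 1 = 30
Total = 60 + 450 + 20 + 30 = 560.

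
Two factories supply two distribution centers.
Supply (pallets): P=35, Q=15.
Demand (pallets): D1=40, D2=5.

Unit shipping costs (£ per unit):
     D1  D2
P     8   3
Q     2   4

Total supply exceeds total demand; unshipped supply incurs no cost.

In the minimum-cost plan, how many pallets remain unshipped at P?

5

An optimal plan:
  P to D1: 25 pallets
  P to D2: 5 pallets
  Q to D1: 15 pallets
Total cost = £245.
P ships 30 of its 35, leaving 5.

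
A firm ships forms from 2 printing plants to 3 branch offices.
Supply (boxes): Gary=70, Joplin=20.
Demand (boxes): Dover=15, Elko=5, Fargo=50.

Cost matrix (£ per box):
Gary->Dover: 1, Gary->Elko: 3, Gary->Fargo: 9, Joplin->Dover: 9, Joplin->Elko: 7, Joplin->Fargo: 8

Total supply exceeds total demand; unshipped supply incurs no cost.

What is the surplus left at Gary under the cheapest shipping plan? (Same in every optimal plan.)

20

An optimal plan:
  Gary to Dover: 15 × £1 = £15
  Gary to Elko: 5 × £3 = £15
  Gary to Fargo: 30 × £9 = £270
  Joplin to Fargo: 20 × £8 = £160
Total cost = £460.
Gary ships 50 of its 70, leaving 20.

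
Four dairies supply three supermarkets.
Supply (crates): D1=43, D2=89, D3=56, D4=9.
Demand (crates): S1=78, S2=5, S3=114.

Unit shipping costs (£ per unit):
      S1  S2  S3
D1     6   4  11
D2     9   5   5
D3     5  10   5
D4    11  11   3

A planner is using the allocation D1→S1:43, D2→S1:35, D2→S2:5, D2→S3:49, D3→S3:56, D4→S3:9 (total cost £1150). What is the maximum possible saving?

Current plan cost = 43·6 + 35·9 + 5·5 + 49·5 + 56·5 + 9·3 = £1150.
Optimal plan:
  D1->S1: 38 × £6 = £228
  D1->S2: 5 × £4 = £20
  D2->S3: 89 × £5 = £445
  D3->S1: 40 × £5 = £200
  D3->S3: 16 × £5 = £80
  D4->S3: 9 × £3 = £27
Optimal cost = £1000.
Saving = 1150 − 1000 = £150.

150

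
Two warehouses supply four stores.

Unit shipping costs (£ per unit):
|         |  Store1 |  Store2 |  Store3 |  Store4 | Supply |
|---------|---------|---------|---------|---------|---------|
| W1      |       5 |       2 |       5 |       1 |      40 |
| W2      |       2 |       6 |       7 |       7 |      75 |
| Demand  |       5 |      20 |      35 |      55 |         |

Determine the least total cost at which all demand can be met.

520

An optimal shipping plan:
  W1→Store4: 40 × £1 = £40
  W2→Store1: 5 × £2 = £10
  W2→Store2: 20 × £6 = £120
  W2→Store3: 35 × £7 = £245
  W2→Store4: 15 × £7 = £105
Total = 40 + 10 + 120 + 245 + 105 = £520.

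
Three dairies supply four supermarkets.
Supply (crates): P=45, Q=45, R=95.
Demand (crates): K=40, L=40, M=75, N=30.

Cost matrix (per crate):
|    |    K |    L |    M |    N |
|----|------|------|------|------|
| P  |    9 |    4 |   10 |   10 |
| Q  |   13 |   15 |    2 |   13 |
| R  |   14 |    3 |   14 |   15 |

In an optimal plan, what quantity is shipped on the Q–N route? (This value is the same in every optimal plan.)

The minimum-cost plan:
  P to K: 15 crates
  P to N: 30 crates
  Q to M: 45 crates
  R to K: 25 crates
  R to L: 40 crates
  R to M: 30 crates
Total cost = 1415.
The route Q→N is not used.

0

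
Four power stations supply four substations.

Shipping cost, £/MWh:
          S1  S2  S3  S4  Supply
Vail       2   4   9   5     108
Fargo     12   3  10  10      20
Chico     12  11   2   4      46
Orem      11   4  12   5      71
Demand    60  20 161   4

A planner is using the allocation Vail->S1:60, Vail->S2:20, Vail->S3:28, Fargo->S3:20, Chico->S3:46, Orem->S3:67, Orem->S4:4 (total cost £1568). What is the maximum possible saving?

Current plan cost = 60·2 + 20·4 + 28·9 + 20·10 + 46·2 + 67·12 + 4·5 = £1568.
Optimal plan:
  Vail–S1: 60 × £2 = £120
  Vail–S3: 48 × £9 = £432
  Fargo–S3: 20 × £10 = £200
  Chico–S3: 46 × £2 = £92
  Orem–S2: 20 × £4 = £80
  Orem–S3: 47 × £12 = £564
  Orem–S4: 4 × £5 = £20
Optimal cost = £1508.
Saving = 1568 − 1508 = £60.

60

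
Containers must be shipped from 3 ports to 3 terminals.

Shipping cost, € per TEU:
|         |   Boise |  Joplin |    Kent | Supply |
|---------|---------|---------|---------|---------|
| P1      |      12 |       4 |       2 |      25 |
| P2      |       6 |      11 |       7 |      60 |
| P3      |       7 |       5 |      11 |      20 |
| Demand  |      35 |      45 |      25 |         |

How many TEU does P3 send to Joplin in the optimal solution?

20

Solving gives:
  P1–Joplin: 25 × €4 = €100
  P2–Boise: 35 × €6 = €210
  P2–Kent: 25 × €7 = €175
  P3–Joplin: 20 × €5 = €100
Total cost = €585.
So P3→Joplin carries 20 TEU.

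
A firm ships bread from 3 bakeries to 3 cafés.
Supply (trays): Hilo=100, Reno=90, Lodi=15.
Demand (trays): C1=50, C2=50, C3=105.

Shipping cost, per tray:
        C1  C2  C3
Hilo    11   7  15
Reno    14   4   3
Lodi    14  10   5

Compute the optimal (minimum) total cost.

An optimal shipping plan:
  Hilo–C1: 50 × 11 = 550
  Hilo–C2: 50 × 7 = 350
  Reno–C3: 90 × 3 = 270
  Lodi–C3: 15 × 5 = 75
Total = 550 + 350 + 270 + 75 = 1245.

1245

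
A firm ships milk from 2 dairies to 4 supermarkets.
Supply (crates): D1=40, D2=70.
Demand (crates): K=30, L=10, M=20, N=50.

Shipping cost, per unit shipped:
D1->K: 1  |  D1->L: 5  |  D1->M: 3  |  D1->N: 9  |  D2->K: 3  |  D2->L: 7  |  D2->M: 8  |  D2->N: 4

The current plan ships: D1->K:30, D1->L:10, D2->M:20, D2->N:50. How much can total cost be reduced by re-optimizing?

60

Current plan cost = 30·1 + 10·5 + 20·8 + 50·4 = 440.
Optimal plan:
  D1–K: 20 × 1 = 20
  D1–M: 20 × 3 = 60
  D2–K: 10 × 3 = 30
  D2–L: 10 × 7 = 70
  D2–N: 50 × 4 = 200
Optimal cost = 380.
Saving = 440 − 380 = 60.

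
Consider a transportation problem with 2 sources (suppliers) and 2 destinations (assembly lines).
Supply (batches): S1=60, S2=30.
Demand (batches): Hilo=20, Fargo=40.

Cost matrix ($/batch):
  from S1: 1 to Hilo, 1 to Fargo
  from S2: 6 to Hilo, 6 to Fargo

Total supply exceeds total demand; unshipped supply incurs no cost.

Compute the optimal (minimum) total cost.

One minimum-cost allocation:
  S1→Hilo: 20 × $1 = $20
  S1→Fargo: 40 × $1 = $40
Total = 20 + 40 = $60.

60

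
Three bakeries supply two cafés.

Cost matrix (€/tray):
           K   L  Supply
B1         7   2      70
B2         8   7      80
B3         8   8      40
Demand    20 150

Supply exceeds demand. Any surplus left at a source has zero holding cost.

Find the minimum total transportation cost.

A cheapest plan:
  B1 to L: 70 × €2 = €140
  B2 to L: 80 × €7 = €560
  B3 to K: 20 × €8 = €160
Total = 140 + 560 + 160 = €860.

860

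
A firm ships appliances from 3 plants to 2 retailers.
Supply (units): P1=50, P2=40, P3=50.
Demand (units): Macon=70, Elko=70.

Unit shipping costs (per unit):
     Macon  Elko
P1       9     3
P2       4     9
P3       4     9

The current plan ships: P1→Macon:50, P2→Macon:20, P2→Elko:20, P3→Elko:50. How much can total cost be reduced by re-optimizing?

550

Current plan cost = 50·9 + 20·4 + 20·9 + 50·9 = 1160.
Optimal plan:
  P1–Elko: 50 units
  P2–Macon: 40 units
  P3–Macon: 30 units
  P3–Elko: 20 units
Optimal cost = 610.
Saving = 1160 − 610 = 550.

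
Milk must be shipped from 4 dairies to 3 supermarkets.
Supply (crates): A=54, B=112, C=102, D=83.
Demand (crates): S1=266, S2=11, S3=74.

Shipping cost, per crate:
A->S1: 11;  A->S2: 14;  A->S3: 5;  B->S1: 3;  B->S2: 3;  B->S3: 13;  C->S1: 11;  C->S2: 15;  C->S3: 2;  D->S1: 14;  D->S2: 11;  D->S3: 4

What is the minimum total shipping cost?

2443

A cheapest plan:
  A to S1: 54 × 11 = 594
  B to S1: 112 × 3 = 336
  C to S1: 100 × 11 = 1100
  C to S3: 2 × 2 = 4
  D to S2: 11 × 11 = 121
  D to S3: 72 × 4 = 288
Total = 594 + 336 + 1100 + 4 + 121 + 288 = 2443.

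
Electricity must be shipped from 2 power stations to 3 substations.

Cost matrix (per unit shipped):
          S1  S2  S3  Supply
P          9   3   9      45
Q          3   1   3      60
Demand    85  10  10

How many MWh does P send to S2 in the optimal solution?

10

Solving gives:
  P→S1: 25 × 9 = 225
  P→S2: 10 × 3 = 30
  P→S3: 10 × 9 = 90
  Q→S1: 60 × 3 = 180
Total cost = 525.
So P→S2 carries 10 MWh.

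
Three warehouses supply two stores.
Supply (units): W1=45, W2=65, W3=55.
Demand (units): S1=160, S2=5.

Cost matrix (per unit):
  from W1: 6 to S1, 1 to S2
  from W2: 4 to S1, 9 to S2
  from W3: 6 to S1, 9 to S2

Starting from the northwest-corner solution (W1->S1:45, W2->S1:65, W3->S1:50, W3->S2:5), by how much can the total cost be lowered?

Current plan cost = 45·6 + 65·4 + 50·6 + 5·9 = 875.
Optimal plan:
  W1 to S1: 40 units
  W1 to S2: 5 units
  W2 to S1: 65 units
  W3 to S1: 55 units
Optimal cost = 835.
Saving = 875 − 835 = 40.

40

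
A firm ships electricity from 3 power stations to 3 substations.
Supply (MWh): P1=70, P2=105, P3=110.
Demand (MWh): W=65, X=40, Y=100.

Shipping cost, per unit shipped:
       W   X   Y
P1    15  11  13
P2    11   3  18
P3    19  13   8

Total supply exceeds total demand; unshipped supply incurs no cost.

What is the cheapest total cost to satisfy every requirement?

1635

A cheapest plan:
  P2 to W: 65 MWh
  P2 to X: 40 MWh
  P3 to Y: 100 MWh
Total cost = 1635.
(Supply check: P1 ships 0; P2 ships 105; P3 ships 100.)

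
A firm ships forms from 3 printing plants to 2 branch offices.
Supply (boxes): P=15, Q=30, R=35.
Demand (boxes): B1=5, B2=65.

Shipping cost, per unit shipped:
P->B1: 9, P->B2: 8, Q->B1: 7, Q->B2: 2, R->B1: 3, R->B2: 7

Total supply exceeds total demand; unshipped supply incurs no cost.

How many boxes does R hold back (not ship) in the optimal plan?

0

Minimum-cost shipments:
  P to B2: 5 × 8 = 40
  Q to B2: 30 × 2 = 60
  R to B1: 5 × 3 = 15
  R to B2: 30 × 7 = 210
Total cost = 325.
R ships 35 of its 35, leaving 0.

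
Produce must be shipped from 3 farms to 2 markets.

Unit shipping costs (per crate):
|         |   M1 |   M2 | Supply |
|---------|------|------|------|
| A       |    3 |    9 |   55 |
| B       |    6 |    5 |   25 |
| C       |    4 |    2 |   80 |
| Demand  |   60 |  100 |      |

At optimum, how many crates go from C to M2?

The minimum-cost plan:
  A–M1: 55 × 3 = 165
  B–M1: 5 × 6 = 30
  B–M2: 20 × 5 = 100
  C–M2: 80 × 2 = 160
Total cost = 455.
So C→M2 carries 80 crates.

80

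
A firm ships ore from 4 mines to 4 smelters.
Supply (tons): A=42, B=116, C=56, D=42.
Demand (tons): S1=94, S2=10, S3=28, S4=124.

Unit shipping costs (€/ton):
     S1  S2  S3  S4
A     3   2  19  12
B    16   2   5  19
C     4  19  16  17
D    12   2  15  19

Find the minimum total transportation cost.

One minimum-cost allocation:
  A to S1: 38 tons
  A to S4: 4 tons
  B to S3: 28 tons
  B to S4: 88 tons
  C to S1: 56 tons
  D to S2: 10 tons
  D to S4: 32 tons
Total cost = €2826.
(Supply check: A ships 42; B ships 116; C ships 56; D ships 42.)

2826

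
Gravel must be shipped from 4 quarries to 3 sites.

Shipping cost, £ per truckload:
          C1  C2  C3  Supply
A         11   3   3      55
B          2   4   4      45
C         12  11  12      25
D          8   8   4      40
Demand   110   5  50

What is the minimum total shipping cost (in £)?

An optimal shipping plan:
  A→C2: 5 × £3 = £15
  A→C3: 50 × £3 = £150
  B→C1: 45 × £2 = £90
  C→C1: 25 × £12 = £300
  D→C1: 40 × £8 = £320
Total = 15 + 150 + 90 + 300 + 320 = £875.

875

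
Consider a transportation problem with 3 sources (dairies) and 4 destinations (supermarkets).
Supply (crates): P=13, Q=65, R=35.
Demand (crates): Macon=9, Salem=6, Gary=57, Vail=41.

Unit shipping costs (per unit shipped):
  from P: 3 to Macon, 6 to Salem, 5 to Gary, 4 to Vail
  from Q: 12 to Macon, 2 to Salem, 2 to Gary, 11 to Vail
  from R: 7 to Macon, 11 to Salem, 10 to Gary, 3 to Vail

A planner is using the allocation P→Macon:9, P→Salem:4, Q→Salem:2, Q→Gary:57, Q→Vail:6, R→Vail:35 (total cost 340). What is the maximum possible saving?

44

Current plan cost = 9·3 + 4·6 + 2·2 + 57·2 + 6·11 + 35·3 = 340.
Optimal plan:
  P–Macon: 9 crates
  P–Vail: 4 crates
  Q–Salem: 6 crates
  Q–Gary: 57 crates
  Q–Vail: 2 crates
  R–Vail: 35 crates
Optimal cost = 296.
Saving = 340 − 296 = 44.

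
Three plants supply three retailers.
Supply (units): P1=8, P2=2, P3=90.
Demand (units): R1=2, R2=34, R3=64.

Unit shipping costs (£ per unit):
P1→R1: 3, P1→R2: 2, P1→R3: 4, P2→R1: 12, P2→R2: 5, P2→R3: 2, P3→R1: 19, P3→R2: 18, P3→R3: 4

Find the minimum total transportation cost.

752

An optimal shipping plan:
  P1 to R2: 8 × £2 = £16
  P2 to R2: 2 × £5 = £10
  P3 to R1: 2 × £19 = £38
  P3 to R2: 24 × £18 = £432
  P3 to R3: 64 × £4 = £256
Total = 16 + 10 + 38 + 432 + 256 = £752.
(Supply check: P1 ships 8; P2 ships 2; P3 ships 90.)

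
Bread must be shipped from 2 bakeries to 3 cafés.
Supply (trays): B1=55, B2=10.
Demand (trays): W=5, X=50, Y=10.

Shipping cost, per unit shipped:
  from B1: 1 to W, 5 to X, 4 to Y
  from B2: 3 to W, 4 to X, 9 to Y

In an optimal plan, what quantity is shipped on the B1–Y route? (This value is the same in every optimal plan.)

The minimum-cost plan:
  B1->W: 5 × 1 = 5
  B1->X: 40 × 5 = 200
  B1->Y: 10 × 4 = 40
  B2->X: 10 × 4 = 40
Total cost = 285.
So B1→Y carries 10 trays.

10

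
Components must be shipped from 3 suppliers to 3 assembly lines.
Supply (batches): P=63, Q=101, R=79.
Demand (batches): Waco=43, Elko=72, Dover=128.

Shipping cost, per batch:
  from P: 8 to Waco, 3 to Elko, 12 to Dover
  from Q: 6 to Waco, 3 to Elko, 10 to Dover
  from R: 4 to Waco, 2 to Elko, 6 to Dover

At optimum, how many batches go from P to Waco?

Solving gives:
  P to Elko: 63 × 3 = 189
  Q to Waco: 43 × 6 = 258
  Q to Elko: 9 × 3 = 27
  Q to Dover: 49 × 10 = 490
  R to Dover: 79 × 6 = 474
Total cost = 1438.
The route P→Waco is not used.

0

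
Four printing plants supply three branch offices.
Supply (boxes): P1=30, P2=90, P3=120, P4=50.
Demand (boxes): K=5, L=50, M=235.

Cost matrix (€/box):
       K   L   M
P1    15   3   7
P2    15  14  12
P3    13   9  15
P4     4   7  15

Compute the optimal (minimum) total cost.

One minimum-cost allocation:
  P1–M: 30 × €7 = €210
  P2–M: 90 × €12 = €1080
  P3–L: 5 × €9 = €45
  P3–M: 115 × €15 = €1725
  P4–K: 5 × €4 = €20
  P4–L: 45 × €7 = €315
Total = 210 + 1080 + 45 + 1725 + 20 + 315 = €3395.

3395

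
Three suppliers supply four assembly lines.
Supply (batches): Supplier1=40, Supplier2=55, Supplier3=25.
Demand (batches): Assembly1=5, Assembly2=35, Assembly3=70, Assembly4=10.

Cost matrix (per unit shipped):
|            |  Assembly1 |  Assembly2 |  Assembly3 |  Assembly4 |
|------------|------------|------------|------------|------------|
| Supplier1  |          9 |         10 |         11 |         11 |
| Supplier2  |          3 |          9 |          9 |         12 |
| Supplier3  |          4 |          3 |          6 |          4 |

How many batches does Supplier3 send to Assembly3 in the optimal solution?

Solving gives:
  Supplier1->Assembly2: 20 × 10 = 200
  Supplier1->Assembly3: 20 × 11 = 220
  Supplier2->Assembly1: 5 × 3 = 15
  Supplier2->Assembly3: 50 × 9 = 450
  Supplier3->Assembly2: 15 × 3 = 45
  Supplier3->Assembly4: 10 × 4 = 40
Total cost = 970.
The route Supplier3→Assembly3 is not used.

0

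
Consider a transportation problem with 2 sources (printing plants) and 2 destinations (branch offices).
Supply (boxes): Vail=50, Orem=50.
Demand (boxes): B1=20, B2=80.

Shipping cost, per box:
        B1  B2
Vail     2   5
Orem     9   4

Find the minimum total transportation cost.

390

A cheapest plan:
  Vail to B1: 20 × 2 = 40
  Vail to B2: 30 × 5 = 150
  Orem to B2: 50 × 4 = 200
Total = 40 + 150 + 200 = 390.
(Supply check: Vail ships 50; Orem ships 50.)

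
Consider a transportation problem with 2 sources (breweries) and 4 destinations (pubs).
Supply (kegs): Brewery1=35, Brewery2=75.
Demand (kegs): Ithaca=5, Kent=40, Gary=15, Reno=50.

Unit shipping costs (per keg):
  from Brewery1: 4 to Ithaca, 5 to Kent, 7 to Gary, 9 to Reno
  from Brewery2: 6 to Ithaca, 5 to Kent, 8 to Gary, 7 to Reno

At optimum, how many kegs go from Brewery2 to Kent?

Solving gives:
  Brewery1 to Ithaca: 5 × 4 = 20
  Brewery1 to Kent: 15 × 5 = 75
  Brewery1 to Gary: 15 × 7 = 105
  Brewery2 to Kent: 25 × 5 = 125
  Brewery2 to Reno: 50 × 7 = 350
Total cost = 675.
So Brewery2→Kent carries 25 kegs.

25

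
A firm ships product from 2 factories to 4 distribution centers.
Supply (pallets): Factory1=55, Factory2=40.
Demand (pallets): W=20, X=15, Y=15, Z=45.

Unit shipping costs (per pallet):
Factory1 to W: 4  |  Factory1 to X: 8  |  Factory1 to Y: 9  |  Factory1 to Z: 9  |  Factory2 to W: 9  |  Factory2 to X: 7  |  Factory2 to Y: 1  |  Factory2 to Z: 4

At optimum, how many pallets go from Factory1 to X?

The minimum-cost plan:
  Factory1→W: 20 × 4 = 80
  Factory1→X: 15 × 8 = 120
  Factory1→Z: 20 × 9 = 180
  Factory2→Y: 15 × 1 = 15
  Factory2→Z: 25 × 4 = 100
Total cost = 495.
So Factory1→X carries 15 pallets.

15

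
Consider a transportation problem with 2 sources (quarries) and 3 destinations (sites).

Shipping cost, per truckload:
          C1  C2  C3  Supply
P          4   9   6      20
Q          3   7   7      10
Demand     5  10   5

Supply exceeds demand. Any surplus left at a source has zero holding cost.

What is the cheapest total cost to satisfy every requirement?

120

One minimum-cost allocation:
  P–C1: 5 × 4 = 20
  P–C3: 5 × 6 = 30
  Q–C2: 10 × 7 = 70
Total = 20 + 30 + 70 = 120.
(Supply check: P ships 10; Q ships 10.)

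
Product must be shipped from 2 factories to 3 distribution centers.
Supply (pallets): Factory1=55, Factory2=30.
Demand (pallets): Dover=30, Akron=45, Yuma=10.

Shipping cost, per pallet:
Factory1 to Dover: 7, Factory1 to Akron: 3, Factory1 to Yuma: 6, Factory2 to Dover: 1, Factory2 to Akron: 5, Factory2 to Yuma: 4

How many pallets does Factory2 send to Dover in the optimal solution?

30

Solving gives:
  Factory1–Akron: 45 × 3 = 135
  Factory1–Yuma: 10 × 6 = 60
  Factory2–Dover: 30 × 1 = 30
Total cost = 225.
So Factory2→Dover carries 30 pallets.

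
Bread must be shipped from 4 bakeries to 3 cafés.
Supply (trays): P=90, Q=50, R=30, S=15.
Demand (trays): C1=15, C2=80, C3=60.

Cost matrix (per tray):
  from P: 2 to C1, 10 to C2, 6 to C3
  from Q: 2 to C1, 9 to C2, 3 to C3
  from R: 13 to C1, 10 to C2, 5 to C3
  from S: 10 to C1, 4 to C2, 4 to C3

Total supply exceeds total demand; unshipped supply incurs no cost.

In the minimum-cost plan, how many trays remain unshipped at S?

0

Minimum-cost shipments:
  P to C1: 15 trays
  P to C2: 45 trays
  Q to C3: 50 trays
  R to C2: 20 trays
  R to C3: 10 trays
  S to C2: 15 trays
Total cost = 940.
S ships 15 of its 15, leaving 0.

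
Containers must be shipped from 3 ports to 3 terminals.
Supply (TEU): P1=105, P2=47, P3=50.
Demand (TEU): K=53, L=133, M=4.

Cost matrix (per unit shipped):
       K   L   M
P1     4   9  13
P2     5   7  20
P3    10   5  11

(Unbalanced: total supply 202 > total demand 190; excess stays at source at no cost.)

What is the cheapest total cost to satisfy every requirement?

Optimal allocation:
  P1→K: 53 × 4 = 212
  P1→L: 36 × 9 = 324
  P1→M: 4 × 13 = 52
  P2→L: 47 × 7 = 329
  P3→L: 50 × 5 = 250
Total = 212 + 324 + 52 + 329 + 250 = 1167.

1167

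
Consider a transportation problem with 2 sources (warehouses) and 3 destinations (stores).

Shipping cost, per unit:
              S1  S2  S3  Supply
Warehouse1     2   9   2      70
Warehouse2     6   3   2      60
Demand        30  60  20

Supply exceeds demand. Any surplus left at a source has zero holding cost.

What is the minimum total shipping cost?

A cheapest plan:
  Warehouse1->S1: 30 units
  Warehouse1->S3: 20 units
  Warehouse2->S2: 60 units
Total cost = 280.
(Supply check: Warehouse1 ships 50; Warehouse2 ships 60.)

280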